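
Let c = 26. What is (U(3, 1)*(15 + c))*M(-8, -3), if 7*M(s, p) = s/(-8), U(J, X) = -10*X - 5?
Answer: -615/7 ≈ -87.857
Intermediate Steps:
U(J, X) = -5 - 10*X
M(s, p) = -s/56 (M(s, p) = (s/(-8))/7 = (s*(-1/8))/7 = (-s/8)/7 = -s/56)
(U(3, 1)*(15 + c))*M(-8, -3) = ((-5 - 10*1)*(15 + 26))*(-1/56*(-8)) = ((-5 - 10)*41)*(1/7) = -15*41*(1/7) = -615*1/7 = -615/7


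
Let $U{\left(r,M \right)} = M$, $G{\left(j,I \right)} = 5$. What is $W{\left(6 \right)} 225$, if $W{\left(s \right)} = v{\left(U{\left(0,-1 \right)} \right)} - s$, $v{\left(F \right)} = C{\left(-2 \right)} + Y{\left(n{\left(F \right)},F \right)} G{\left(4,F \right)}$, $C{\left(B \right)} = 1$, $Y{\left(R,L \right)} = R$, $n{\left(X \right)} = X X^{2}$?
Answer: $-2250$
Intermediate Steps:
$n{\left(X \right)} = X^{3}$
$v{\left(F \right)} = 1 + 5 F^{3}$ ($v{\left(F \right)} = 1 + F^{3} \cdot 5 = 1 + 5 F^{3}$)
$W{\left(s \right)} = -4 - s$ ($W{\left(s \right)} = \left(1 + 5 \left(-1\right)^{3}\right) - s = \left(1 + 5 \left(-1\right)\right) - s = \left(1 - 5\right) - s = -4 - s$)
$W{\left(6 \right)} 225 = \left(-4 - 6\right) 225 = \left(-10\right) 225 = -2250$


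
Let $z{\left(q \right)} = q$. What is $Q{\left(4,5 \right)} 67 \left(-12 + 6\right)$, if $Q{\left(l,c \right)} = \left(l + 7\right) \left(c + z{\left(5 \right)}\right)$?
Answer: $-44220$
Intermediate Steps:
$Q{\left(l,c \right)} = \left(5 + c\right) \left(7 + l\right)$ ($Q{\left(l,c \right)} = \left(l + 7\right) \left(c + 5\right) = \left(7 + l\right) \left(5 + c\right) = \left(5 + c\right) \left(7 + l\right)$)
$Q{\left(4,5 \right)} 67 \left(-12 + 6\right) = \left(35 + 5 \cdot 4 + 7 \cdot 5 + 5 \cdot 4\right) 67 \left(-12 + 6\right) = \left(35 + 20 + 35 + 20\right) 67 \left(-6\right) = 110 \cdot 67 \left(-6\right) = 7370 \left(-6\right) = -44220$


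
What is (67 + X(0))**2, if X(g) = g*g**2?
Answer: 4489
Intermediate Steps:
X(g) = g**3
(67 + X(0))**2 = (67 + 0**3)**2 = (67 + 0)**2 = 67**2 = 4489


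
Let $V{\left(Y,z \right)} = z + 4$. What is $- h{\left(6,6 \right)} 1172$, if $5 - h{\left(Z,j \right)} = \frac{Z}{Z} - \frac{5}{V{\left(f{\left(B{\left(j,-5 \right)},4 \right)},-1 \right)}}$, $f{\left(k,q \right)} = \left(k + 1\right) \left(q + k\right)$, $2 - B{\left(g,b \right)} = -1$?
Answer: $- \frac{19924}{3} \approx -6641.3$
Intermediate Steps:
$B{\left(g,b \right)} = 3$ ($B{\left(g,b \right)} = 2 - -1 = 2 + 1 = 3$)
$f{\left(k,q \right)} = \left(1 + k\right) \left(k + q\right)$
$V{\left(Y,z \right)} = 4 + z$
$h{\left(Z,j \right)} = \frac{17}{3}$ ($h{\left(Z,j \right)} = 5 - \left(\frac{Z}{Z} - \frac{5}{4 - 1}\right) = 5 - \left(1 - \frac{5}{3}\right) = 5 - - \frac{2}{3} = 5 + \frac{2}{3} = \frac{17}{3}$)
$- h{\left(6,6 \right)} 1172 = - \frac{17 \cdot 1172}{3} = \left(-1\right) \frac{19924}{3} = - \frac{19924}{3}$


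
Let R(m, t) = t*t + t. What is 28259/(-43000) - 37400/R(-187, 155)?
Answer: -114575131/51987000 ≈ -2.2039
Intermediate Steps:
R(m, t) = t + t**2 (R(m, t) = t**2 + t = t + t**2)
28259/(-43000) - 37400/R(-187, 155) = 28259/(-43000) - 37400*1/(155*(1 + 155)) = 28259*(-1/43000) - 37400/(155*156) = -28259/43000 - 37400/24180 = -28259/43000 - 37400*1/24180 = -28259/43000 - 1870/1209 = -114575131/51987000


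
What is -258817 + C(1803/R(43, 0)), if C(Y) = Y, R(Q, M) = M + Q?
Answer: -11127328/43 ≈ -2.5878e+5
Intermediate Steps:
-258817 + C(1803/R(43, 0)) = -258817 + 1803/(0 + 43) = -258817 + 1803/43 = -11127328/43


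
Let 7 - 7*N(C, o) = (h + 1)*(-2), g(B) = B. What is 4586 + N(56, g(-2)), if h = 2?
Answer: 32115/7 ≈ 4587.9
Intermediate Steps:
N(C, o) = 13/7 (N(C, o) = 1 - (2 + 1)*(-2)/7 = 1 - 3*(-2)/7 = 1 - ⅐*(-6) = 1 + 6/7 = 13/7)
4586 + N(56, g(-2)) = 4586 + 13/7 = 32115/7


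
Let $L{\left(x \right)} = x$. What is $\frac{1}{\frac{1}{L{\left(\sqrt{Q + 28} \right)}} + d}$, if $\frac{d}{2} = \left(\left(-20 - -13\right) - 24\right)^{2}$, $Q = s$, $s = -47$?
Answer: $\frac{36518}{70187597} + \frac{i \sqrt{19}}{70187597} \approx 0.00052029 + 6.2104 \cdot 10^{-8} i$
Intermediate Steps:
$Q = -47$
$d = 1922$ ($d = 2 \left(\left(-20 - -13\right) - 24\right)^{2} = 2 \left(\left(-20 + 13\right) - 24\right)^{2} = 2 \left(-7 - 24\right)^{2} = 2 \left(-31\right)^{2} = 2 \cdot 961 = 1922$)
$\frac{1}{\frac{1}{L{\left(\sqrt{Q + 28} \right)}} + d} = \frac{1}{\frac{1}{\sqrt{-47 + 28}} + 1922} = \frac{1}{\frac{1}{\sqrt{-19}} + 1922} = \frac{1}{\frac{1}{i \sqrt{19}} + 1922} = \frac{1}{- \frac{i \sqrt{19}}{19} + 1922} = \frac{1}{1922 - \frac{i \sqrt{19}}{19}}$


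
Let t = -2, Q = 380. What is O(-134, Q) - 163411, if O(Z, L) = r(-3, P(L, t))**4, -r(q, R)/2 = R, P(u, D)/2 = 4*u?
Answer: 1366514728796589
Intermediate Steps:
P(u, D) = 8*u (P(u, D) = 2*(4*u) = 8*u)
r(q, R) = -2*R
O(Z, L) = 65536*L**4 (O(Z, L) = (-16*L)**4 = 65536*L**4)
O(-134, Q) - 163411 = 65536*380**4 - 163411 = 65536*20851360000 - 163411 = 1366514728960000 - 163411 = 1366514728796589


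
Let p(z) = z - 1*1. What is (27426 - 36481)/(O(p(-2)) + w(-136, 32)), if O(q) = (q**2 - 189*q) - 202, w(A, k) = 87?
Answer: -9055/461 ≈ -19.642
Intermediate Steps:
p(z) = -1 + z (p(z) = z - 1 = -1 + z)
O(q) = -202 + q**2 - 189*q
(27426 - 36481)/(O(p(-2)) + w(-136, 32)) = (27426 - 36481)/((-202 + (-1 - 2)**2 - 189*(-1 - 2)) + 87) = -9055/((-202 + (-3)**2 - 189*(-3)) + 87) = -9055/((-202 + 9 + 567) + 87) = -9055/(374 + 87) = -9055/461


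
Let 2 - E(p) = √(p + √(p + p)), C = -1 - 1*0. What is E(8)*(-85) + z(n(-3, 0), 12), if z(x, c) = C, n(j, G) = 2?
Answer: -171 + 170*√3 ≈ 123.45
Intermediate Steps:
C = -1 (C = -1 + 0 = -1)
z(x, c) = -1
E(p) = 2 - √(p + √2*√p) (E(p) = 2 - √(p + √(p + p)) = 2 - √(p + √(2*p)) = 2 - √(p + √2*√p))
E(8)*(-85) + z(n(-3, 0), 12) = (2 - √(8 + √2*√8))*(-85) - 1 = (2 - √(8 + √2*(2*√2)))*(-85) - 1 = (2 - √(8 + 4))*(-85) - 1 = (2 - √12)*(-85) - 1 = (2 - 2*√3)*(-85) - 1 = (-170 + 170*√3) - 1 = -171 + 170*√3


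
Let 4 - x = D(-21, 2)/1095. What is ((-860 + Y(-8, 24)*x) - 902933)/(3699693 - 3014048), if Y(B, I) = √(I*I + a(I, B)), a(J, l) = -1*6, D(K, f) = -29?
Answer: -903793/685645 + 4409*√570/750781275 ≈ -1.3180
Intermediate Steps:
a(J, l) = -6
Y(B, I) = √(-6 + I²) (Y(B, I) = √(I*I - 6) = √(I² - 6) = √(-6 + I²))
x = 4409/1095 (x = 4 - (-29)/1095 = 4 - 1*(-29/1095) = 4 + 29/1095 = 4409/1095 ≈ 4.0265)
((-860 + Y(-8, 24)*x) - 902933)/(3699693 - 3014048) = ((-860 + √(-6 + 24²)*(4409/1095)) - 902933)/(3699693 - 3014048) = ((-860 + √(-6 + 576)*(4409/1095)) - 902933)/685645 = ((-860 + √570*(4409/1095)) - 902933)*(1/685645) = ((-860 + 4409*√570/1095) - 902933)*(1/685645) = (-903793 + 4409*√570/1095)*(1/685645) = -903793/685645 + 4409*√570/750781275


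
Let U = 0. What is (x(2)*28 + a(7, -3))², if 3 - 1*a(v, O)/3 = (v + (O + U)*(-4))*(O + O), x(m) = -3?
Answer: 71289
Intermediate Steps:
a(v, O) = 9 - 6*O*(v - 4*O) (a(v, O) = 9 - 3*(v + (O + 0)*(-4))*(O + O) = 9 - 3*(v + O*(-4))*2*O = 9 - 3*(v - 4*O)*2*O = 9 - 6*O*(v - 4*O))
(x(2)*28 + a(7, -3))² = (-3*28 + (9 + 24*(-3)² - 6*(-3)*7))² = (-84 + (9 + 24*9 + 126))² = (-84 + (9 + 216 + 126))² = (-84 + 351)² = 267² = 71289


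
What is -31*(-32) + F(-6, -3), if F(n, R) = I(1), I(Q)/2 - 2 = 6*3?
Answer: 1032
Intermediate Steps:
I(Q) = 40 (I(Q) = 4 + 2*(6*3) = 4 + 2*18 = 4 + 36 = 40)
F(n, R) = 40
-31*(-32) + F(-6, -3) = -31*(-32) + 40 = 992 + 40 = 1032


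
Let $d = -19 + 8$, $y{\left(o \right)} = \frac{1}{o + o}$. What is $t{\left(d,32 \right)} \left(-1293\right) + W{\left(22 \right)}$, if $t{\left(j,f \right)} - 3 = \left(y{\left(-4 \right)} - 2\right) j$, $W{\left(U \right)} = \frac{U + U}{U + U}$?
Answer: $- \frac{272815}{8} \approx -34102.0$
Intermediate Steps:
$y{\left(o \right)} = \frac{1}{2 o}$
$d = -11$
$W{\left(U \right)} = 1$ ($W{\left(U \right)} = \frac{2 U}{2 U} = 2 U \frac{1}{2 U} = 1$)
$t{\left(j,f \right)} = 3 - \frac{17 j}{8}$ ($t{\left(j,f \right)} = 3 + \left(\frac{1}{2 \left(-4\right)} - 2\right) j = 3 + \left(\frac{1}{2} \left(- \frac{1}{4}\right) - 2\right) j = 3 + \left(- \frac{1}{8} - 2\right) j = 3 - \frac{17 j}{8}$)
$t{\left(d,32 \right)} \left(-1293\right) + W{\left(22 \right)} = \left(3 - - \frac{187}{8}\right) \left(-1293\right) + 1 = \left(3 + \frac{187}{8}\right) \left(-1293\right) + 1 = \frac{211}{8} \left(-1293\right) + 1 = - \frac{272823}{8} + 1 = - \frac{272815}{8}$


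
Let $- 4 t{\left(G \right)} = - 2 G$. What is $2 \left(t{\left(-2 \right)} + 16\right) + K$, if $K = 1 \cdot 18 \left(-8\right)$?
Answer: $-114$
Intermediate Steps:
$K = -144$ ($K = 18 \left(-8\right) = -144$)
$t{\left(G \right)} = \frac{G}{2}$ ($t{\left(G \right)} = - \frac{\left(-2\right) G}{4} = \frac{G}{2}$)
$2 \left(t{\left(-2 \right)} + 16\right) + K = 2 \left(\frac{1}{2} \left(-2\right) + 16\right) - 144 = 2 \left(-1 + 16\right) - 144 = 2 \cdot 15 - 144 = 30 - 144 = -114$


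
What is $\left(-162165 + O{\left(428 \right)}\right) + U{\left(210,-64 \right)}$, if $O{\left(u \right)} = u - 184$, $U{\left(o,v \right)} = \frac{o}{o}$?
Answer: $-161920$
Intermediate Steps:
$U{\left(o,v \right)} = 1$
$O{\left(u \right)} = -184 + u$
$\left(-162165 + O{\left(428 \right)}\right) + U{\left(210,-64 \right)} = \left(-162165 + \left(-184 + 428\right)\right) + 1 = \left(-162165 + 244\right) + 1 = -161921 + 1 = -161920$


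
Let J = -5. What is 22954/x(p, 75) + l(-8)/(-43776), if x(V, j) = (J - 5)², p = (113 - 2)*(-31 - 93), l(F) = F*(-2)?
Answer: 15700511/68400 ≈ 229.54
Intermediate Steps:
l(F) = -2*F
p = -13764 (p = 111*(-124) = -13764)
x(V, j) = 100 (x(V, j) = (-5 - 5)² = (-10)² = 100)
22954/x(p, 75) + l(-8)/(-43776) = 22954/100 - 2*(-8)/(-43776) = 22954*(1/100) + 16*(-1/43776) = 11477/50 - 1/2736 = 15700511/68400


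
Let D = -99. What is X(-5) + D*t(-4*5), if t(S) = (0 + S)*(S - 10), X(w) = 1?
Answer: -59399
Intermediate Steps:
t(S) = S*(-10 + S)
X(-5) + D*t(-4*5) = 1 - 99*(-4*5)*(-10 - 4*5) = 1 - (-1980)*(-10 - 20) = 1 - (-1980)*(-30) = 1 - 99*600 = 1 - 59400 = -59399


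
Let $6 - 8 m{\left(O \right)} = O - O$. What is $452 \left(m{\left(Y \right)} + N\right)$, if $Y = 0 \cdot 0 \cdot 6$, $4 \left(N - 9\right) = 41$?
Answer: $9040$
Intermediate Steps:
$N = \frac{77}{4}$ ($N = 9 + \frac{1}{4} \cdot 41 = 9 + \frac{41}{4} = \frac{77}{4} \approx 19.25$)
$Y = 0$ ($Y = 0 \cdot 6 = 0$)
$m{\left(O \right)} = \frac{3}{4}$ ($m{\left(O \right)} = \frac{3}{4} - \frac{O - O}{8} = \frac{3}{4} - 0 = \frac{3}{4} + 0 = \frac{3}{4}$)
$452 \left(m{\left(Y \right)} + N\right) = 452 \left(\frac{3}{4} + \frac{77}{4}\right) = 452 \cdot 20 = 9040$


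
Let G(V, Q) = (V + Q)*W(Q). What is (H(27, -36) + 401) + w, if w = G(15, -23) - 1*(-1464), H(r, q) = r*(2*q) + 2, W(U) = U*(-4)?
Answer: -813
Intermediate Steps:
W(U) = -4*U
G(V, Q) = -4*Q*(Q + V) (G(V, Q) = (V + Q)*(-4*Q) = (Q + V)*(-4*Q) = -4*Q*(Q + V))
H(r, q) = 2 + 2*q*r (H(r, q) = 2*q*r + 2 = 2 + 2*q*r)
w = 728 (w = -4*(-23)*(-23 + 15) - 1*(-1464) = -4*(-23)*(-8) + 1464 = -736 + 1464 = 728)
(H(27, -36) + 401) + w = ((2 + 2*(-36)*27) + 401) + 728 = ((2 - 1944) + 401) + 728 = (-1942 + 401) + 728 = -1541 + 728 = -813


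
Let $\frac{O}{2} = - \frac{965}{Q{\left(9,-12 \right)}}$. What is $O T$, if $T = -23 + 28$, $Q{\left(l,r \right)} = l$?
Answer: $- \frac{9650}{9} \approx -1072.2$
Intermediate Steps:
$T = 5$
$O = - \frac{1930}{9}$ ($O = 2 \left(- \frac{965}{9}\right) = - \frac{1930}{9} \approx -214.44$)
$O T = \left(- \frac{1930}{9}\right) 5 = - \frac{9650}{9}$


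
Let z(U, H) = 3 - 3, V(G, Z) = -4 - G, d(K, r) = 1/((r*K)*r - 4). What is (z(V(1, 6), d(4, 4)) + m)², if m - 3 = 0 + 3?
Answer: 36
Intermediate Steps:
d(K, r) = 1/(-4 + K*r²) (d(K, r) = 1/((K*r)*r - 4) = 1/(K*r² - 4) = 1/(-4 + K*r²))
m = 6 (m = 3 + (0 + 3) = 3 + 3 = 6)
z(U, H) = 0
(z(V(1, 6), d(4, 4)) + m)² = (0 + 6)² = 6² = 36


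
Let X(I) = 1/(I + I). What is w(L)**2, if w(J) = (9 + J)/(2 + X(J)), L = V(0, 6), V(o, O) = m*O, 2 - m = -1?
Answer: 944784/5329 ≈ 177.29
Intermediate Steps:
m = 3 (m = 2 - 1*(-1) = 2 + 1 = 3)
V(o, O) = 3*O
X(I) = 1/(2*I)
L = 18 (L = 3*6 = 18)
w(J) = (9 + J)/(2 + 1/(2*J))
w(L)**2 = (2*18*(9 + 18)/(1 + 4*18))**2 = (2*18*27/(1 + 72))**2 = (2*18*27/73)**2 = (2*18*(1/73)*27)**2 = (972/73)**2 = 944784/5329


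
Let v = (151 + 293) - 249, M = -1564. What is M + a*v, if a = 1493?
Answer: 289571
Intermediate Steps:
v = 195 (v = 444 - 249 = 195)
M + a*v = -1564 + 1493*195 = -1564 + 291135 = 289571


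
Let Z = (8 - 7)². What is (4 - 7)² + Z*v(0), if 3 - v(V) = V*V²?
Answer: 12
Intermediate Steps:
v(V) = 3 - V³ (v(V) = 3 - V*V² = 3 - V³)
Z = 1 (Z = 1² = 1)
(4 - 7)² + Z*v(0) = (4 - 7)² + 1*(3 - 1*0³) = (-3)² + 1*(3 - 1*0) = 9 + 1*(3 + 0) = 9 + 1*3 = 9 + 3 = 12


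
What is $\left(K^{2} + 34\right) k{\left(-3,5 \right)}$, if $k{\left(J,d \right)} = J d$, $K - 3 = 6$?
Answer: $-1725$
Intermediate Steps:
$K = 9$ ($K = 3 + 6 = 9$)
$\left(K^{2} + 34\right) k{\left(-3,5 \right)} = \left(9^{2} + 34\right) \left(\left(-3\right) 5\right) = \left(81 + 34\right) \left(-15\right) = 115 \left(-15\right) = -1725$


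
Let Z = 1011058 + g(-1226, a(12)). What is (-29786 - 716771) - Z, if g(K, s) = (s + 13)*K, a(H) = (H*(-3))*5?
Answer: -1962357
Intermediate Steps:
a(H) = -15*H (a(H) = -3*H*5 = -15*H)
g(K, s) = K*(13 + s) (g(K, s) = (13 + s)*K = K*(13 + s))
Z = 1215800 (Z = 1011058 - 1226*(13 - 15*12) = 1011058 - 1226*(13 - 180) = 1011058 - 1226*(-167) = 1011058 + 204742 = 1215800)
(-29786 - 716771) - Z = (-29786 - 716771) - 1*1215800 = -746557 - 1215800 = -1962357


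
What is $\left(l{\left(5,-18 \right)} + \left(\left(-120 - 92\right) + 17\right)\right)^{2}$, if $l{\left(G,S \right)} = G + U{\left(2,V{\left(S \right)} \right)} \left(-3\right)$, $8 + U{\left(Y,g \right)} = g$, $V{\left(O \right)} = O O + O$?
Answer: $1175056$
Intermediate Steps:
$V{\left(O \right)} = O + O^{2}$ ($V{\left(O \right)} = O^{2} + O = O + O^{2}$)
$U{\left(Y,g \right)} = -8 + g$
$l{\left(G,S \right)} = 24 + G - 3 S \left(1 + S\right)$ ($l{\left(G,S \right)} = G + \left(-8 + S \left(1 + S\right)\right) \left(-3\right) = G - \left(-24 + 3 S \left(1 + S\right)\right) = 24 + G - 3 S \left(1 + S\right)$)
$\left(l{\left(5,-18 \right)} + \left(\left(-120 - 92\right) + 17\right)\right)^{2} = \left(\left(24 + 5 - - 54 \left(1 - 18\right)\right) + \left(\left(-120 - 92\right) + 17\right)\right)^{2} = \left(\left(24 + 5 - \left(-54\right) \left(-17\right)\right) + \left(-212 + 17\right)\right)^{2} = \left(\left(24 + 5 - 918\right) - 195\right)^{2} = \left(-889 - 195\right)^{2} = \left(-1084\right)^{2} = 1175056$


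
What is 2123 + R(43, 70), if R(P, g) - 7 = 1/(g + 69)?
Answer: 296071/139 ≈ 2130.0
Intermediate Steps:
R(P, g) = 7 + 1/(69 + g) (R(P, g) = 7 + 1/(g + 69) = 7 + 1/(69 + g))
2123 + R(43, 70) = 2123 + (484 + 7*70)/(69 + 70) = 2123 + (484 + 490)/139 = 2123 + (1/139)*974 = 2123 + 974/139 = 296071/139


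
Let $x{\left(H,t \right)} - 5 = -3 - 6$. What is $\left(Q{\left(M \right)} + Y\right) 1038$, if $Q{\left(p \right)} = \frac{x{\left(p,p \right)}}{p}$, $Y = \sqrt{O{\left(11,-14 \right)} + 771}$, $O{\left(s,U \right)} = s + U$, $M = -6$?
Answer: $692 + 16608 \sqrt{3} \approx 29458.0$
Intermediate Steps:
$x{\left(H,t \right)} = -4$ ($x{\left(H,t \right)} = 5 - 9 = -4$)
$O{\left(s,U \right)} = U + s$
$Y = 16 \sqrt{3}$ ($Y = \sqrt{\left(-14 + 11\right) + 771} = \sqrt{-3 + 771} = \sqrt{768} = 16 \sqrt{3} \approx 27.713$)
$Q{\left(p \right)} = - \frac{4}{p}$
$\left(Q{\left(M \right)} + Y\right) 1038 = \left(- \frac{4}{-6} + 16 \sqrt{3}\right) 1038 = \left(\left(-4\right) \left(- \frac{1}{6}\right) + 16 \sqrt{3}\right) 1038 = \left(\frac{2}{3} + 16 \sqrt{3}\right) 1038 = 692 + 16608 \sqrt{3}$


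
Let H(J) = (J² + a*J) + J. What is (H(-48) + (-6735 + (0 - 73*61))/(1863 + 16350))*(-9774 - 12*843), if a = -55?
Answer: -45471426600/467 ≈ -9.7369e+7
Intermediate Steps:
H(J) = J² - 54*J (H(J) = (J² - 55*J) + J = J² - 54*J)
(H(-48) + (-6735 + (0 - 73*61))/(1863 + 16350))*(-9774 - 12*843) = (-48*(-54 - 48) + (-6735 + (0 - 73*61))/(1863 + 16350))*(-9774 - 12*843) = (-48*(-102) + (-6735 + (0 - 4453))/18213)*(-9774 - 10116) = (4896 + (-6735 - 4453)*(1/18213))*(-19890) = (4896 - 11188*1/18213)*(-19890) = (4896 - 11188/18213)*(-19890) = (89159660/18213)*(-19890) = -45471426600/467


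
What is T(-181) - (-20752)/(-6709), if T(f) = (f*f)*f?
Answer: -39782653121/6709 ≈ -5.9297e+6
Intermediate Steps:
T(f) = f**3 (T(f) = f**2*f = f**3)
T(-181) - (-20752)/(-6709) = (-181)**3 - (-20752)/(-6709) = -5929741 - (-20752)*(-1)/6709 = -5929741 - 1*20752/6709 = -5929741 - 20752/6709 = -39782653121/6709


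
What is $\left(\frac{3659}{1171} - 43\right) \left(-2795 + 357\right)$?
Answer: $\frac{113839972}{1171} \approx 97216.0$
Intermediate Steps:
$\left(\frac{3659}{1171} - 43\right) \left(-2795 + 357\right) = \left(3659 \cdot \frac{1}{1171} - 43\right) \left(-2438\right) = \left(\frac{3659}{1171} - 43\right) \left(-2438\right) = \left(- \frac{46694}{1171}\right) \left(-2438\right) = \frac{113839972}{1171}$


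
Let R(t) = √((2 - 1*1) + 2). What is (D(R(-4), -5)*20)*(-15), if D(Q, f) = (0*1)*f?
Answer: 0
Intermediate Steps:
R(t) = √3 (R(t) = √((2 - 1) + 2) = √(1 + 2) = √3)
D(Q, f) = 0 (D(Q, f) = 0*f = 0)
(D(R(-4), -5)*20)*(-15) = (0*20)*(-15) = 0*(-15) = 0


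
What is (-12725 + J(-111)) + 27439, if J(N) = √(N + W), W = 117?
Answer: 14714 + √6 ≈ 14716.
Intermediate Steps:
J(N) = √(117 + N) (J(N) = √(N + 117) = √(117 + N))
(-12725 + J(-111)) + 27439 = (-12725 + √(117 - 111)) + 27439 = (-12725 + √6) + 27439 = 14714 + √6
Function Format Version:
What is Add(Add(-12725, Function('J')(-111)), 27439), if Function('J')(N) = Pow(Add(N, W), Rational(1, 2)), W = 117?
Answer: Add(14714, Pow(6, Rational(1, 2))) ≈ 14716.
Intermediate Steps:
Function('J')(N) = Pow(Add(117, N), Rational(1, 2)) (Function('J')(N) = Pow(Add(N, 117), Rational(1, 2)) = Pow(Add(117, N), Rational(1, 2)))
Add(Add(-12725, Function('J')(-111)), 27439) = Add(Add(-12725, Pow(Add(117, -111), Rational(1, 2))), 27439) = Add(Add(-12725, Pow(6, Rational(1, 2))), 27439) = Add(14714, Pow(6, Rational(1, 2)))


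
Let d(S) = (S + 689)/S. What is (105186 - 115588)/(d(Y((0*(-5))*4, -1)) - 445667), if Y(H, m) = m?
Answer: 1486/63765 ≈ 0.023304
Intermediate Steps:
d(S) = (689 + S)/S
(105186 - 115588)/(d(Y((0*(-5))*4, -1)) - 445667) = (105186 - 115588)/((689 - 1)/(-1) - 445667) = -10402/(-1*688 - 445667) = -10402/(-688 - 445667) = -10402/(-446355) = -10402*(-1/446355) = 1486/63765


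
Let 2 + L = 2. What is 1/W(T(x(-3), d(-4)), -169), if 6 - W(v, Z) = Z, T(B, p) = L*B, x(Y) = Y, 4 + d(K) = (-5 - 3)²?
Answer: 1/175 ≈ 0.0057143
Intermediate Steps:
L = 0 (L = -2 + 2 = 0)
d(K) = 60 (d(K) = -4 + (-5 - 3)² = -4 + (-8)² = -4 + 64 = 60)
T(B, p) = 0 (T(B, p) = 0*B = 0)
W(v, Z) = 6 - Z
1/W(T(x(-3), d(-4)), -169) = 1/(6 - 1*(-169)) = 1/(6 + 169) = 1/175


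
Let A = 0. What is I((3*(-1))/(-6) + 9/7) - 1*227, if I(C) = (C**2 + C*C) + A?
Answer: -21621/98 ≈ -220.62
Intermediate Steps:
I(C) = 2*C**2 (I(C) = (C**2 + C*C) + 0 = (C**2 + C**2) + 0 = 2*C**2 + 0 = 2*C**2)
I((3*(-1))/(-6) + 9/7) - 1*227 = 2*((3*(-1))/(-6) + 9/7)**2 - 1*227 = 2*(-3*(-1/6) + 9*(1/7))**2 - 227 = 2*(1/2 + 9/7)**2 - 227 = 2*(25/14)**2 - 227 = 2*(625/196) - 227 = 625/98 - 227 = -21621/98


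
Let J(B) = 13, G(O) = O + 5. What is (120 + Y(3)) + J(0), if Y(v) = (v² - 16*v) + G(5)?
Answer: 104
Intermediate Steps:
G(O) = 5 + O
Y(v) = 10 + v² - 16*v (Y(v) = (v² - 16*v) + (5 + 5) = (v² - 16*v) + 10 = 10 + v² - 16*v)
(120 + Y(3)) + J(0) = (120 + (10 + 3² - 16*3)) + 13 = (120 + (10 + 9 - 48)) + 13 = (120 - 29) + 13 = 91 + 13 = 104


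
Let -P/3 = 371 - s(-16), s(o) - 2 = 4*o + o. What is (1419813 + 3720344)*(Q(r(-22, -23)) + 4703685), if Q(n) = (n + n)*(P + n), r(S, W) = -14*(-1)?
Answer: 23985828158677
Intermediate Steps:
s(o) = 2 + 5*o (s(o) = 2 + (4*o + o) = 2 + 5*o)
P = -1347 (P = -3*(371 - (2 + 5*(-16))) = -3*(371 - (2 - 80)) = -3*(371 - 1*(-78)) = -3*(371 + 78) = -3*449 = -1347)
r(S, W) = 14
Q(n) = 2*n*(-1347 + n) (Q(n) = (n + n)*(-1347 + n) = (2*n)*(-1347 + n) = 2*n*(-1347 + n))
(1419813 + 3720344)*(Q(r(-22, -23)) + 4703685) = (1419813 + 3720344)*(2*14*(-1347 + 14) + 4703685) = 5140157*(2*14*(-1333) + 4703685) = 5140157*(-37324 + 4703685) = 5140157*4666361 = 23985828158677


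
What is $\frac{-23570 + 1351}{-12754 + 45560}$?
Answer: $- \frac{22219}{32806} \approx -0.67728$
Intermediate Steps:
$\frac{-23570 + 1351}{-12754 + 45560} = - \frac{22219}{32806}$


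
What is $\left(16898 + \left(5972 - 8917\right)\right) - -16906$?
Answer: $30859$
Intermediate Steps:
$\left(16898 + \left(5972 - 8917\right)\right) - -16906 = \left(16898 - 2945\right) + 16906 = 13953 + 16906 = 30859$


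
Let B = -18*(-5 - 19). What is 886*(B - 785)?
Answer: -312758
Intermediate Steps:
B = 432 (B = -18*(-24) = 432)
886*(B - 785) = 886*(432 - 785) = 886*(-353) = -312758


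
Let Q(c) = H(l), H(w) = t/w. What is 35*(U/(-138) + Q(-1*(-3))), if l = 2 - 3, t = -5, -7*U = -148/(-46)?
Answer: 277910/1587 ≈ 175.12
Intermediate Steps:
U = -74/161 (U = -(-148)/(7*(-46)) = -(-148)*(-1)/(7*46) = -⅐*74/23 = -74/161 ≈ -0.45963)
l = -1
H(w) = -5/w
Q(c) = 5 (Q(c) = -5/(-1) = -5*(-1) = 5)
35*(U/(-138) + Q(-1*(-3))) = 35*(-74/161/(-138) + 5) = 35*(-74/161*(-1/138) + 5) = 35*(37/11109 + 5) = 35*(55582/11109) = 277910/1587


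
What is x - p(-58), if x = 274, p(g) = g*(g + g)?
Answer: -6454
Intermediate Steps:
p(g) = 2*g**2 (p(g) = g*(2*g) = 2*g**2)
x - p(-58) = 274 - 2*(-58)**2 = 274 - 2*3364 = 274 - 1*6728 = 274 - 6728 = -6454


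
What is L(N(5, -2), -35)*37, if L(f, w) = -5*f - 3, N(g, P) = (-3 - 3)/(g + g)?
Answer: 0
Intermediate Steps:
N(g, P) = -3/g (N(g, P) = -6*1/(2*g) = -3/g)
L(f, w) = -3 - 5*f
L(N(5, -2), -35)*37 = (-3 - (-15)/5)*37 = (-3 - 5*(-⅗))*37 = (-3 + 3)*37 = 0*37 = 0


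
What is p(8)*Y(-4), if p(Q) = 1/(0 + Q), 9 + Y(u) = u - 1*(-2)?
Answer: -11/8 ≈ -1.3750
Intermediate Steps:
Y(u) = -7 + u (Y(u) = -9 + (u - 1*(-2)) = -9 + (u + 2) = -9 + (2 + u) = -7 + u)
p(Q) = 1/Q
p(8)*Y(-4) = (-7 - 4)/8 = (⅛)*(-11) = -11/8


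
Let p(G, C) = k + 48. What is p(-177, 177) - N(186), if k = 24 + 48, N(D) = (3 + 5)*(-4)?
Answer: 152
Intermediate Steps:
N(D) = -32 (N(D) = 8*(-4) = -32)
k = 72
p(G, C) = 120 (p(G, C) = 72 + 48 = 120)
p(-177, 177) - N(186) = 120 - 1*(-32) = 120 + 32 = 152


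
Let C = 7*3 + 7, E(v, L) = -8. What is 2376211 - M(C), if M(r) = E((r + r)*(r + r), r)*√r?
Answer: 2376211 + 16*√7 ≈ 2.3763e+6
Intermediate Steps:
C = 28 (C = 21 + 7 = 28)
M(r) = -8*√r
2376211 - M(C) = 2376211 - (-8)*√28 = 2376211 - (-8)*2*√7 = 2376211 - (-16)*√7 = 2376211 + 16*√7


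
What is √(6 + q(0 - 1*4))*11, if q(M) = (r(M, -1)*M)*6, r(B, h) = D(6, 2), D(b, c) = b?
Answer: 11*I*√138 ≈ 129.22*I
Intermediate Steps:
r(B, h) = 6
q(M) = 36*M (q(M) = (6*M)*6 = 36*M)
√(6 + q(0 - 1*4))*11 = √(6 + 36*(0 - 1*4))*11 = √(6 + 36*(0 - 4))*11 = √(6 + 36*(-4))*11 = √(6 - 144)*11 = √(-138)*11 = (I*√138)*11 = 11*I*√138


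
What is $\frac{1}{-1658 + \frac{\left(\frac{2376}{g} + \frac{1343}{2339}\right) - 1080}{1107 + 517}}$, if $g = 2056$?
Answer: $- \frac{488111876}{809613576911} \approx -0.00060289$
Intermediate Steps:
$\frac{1}{-1658 + \frac{\left(\frac{2376}{g} + \frac{1343}{2339}\right) - 1080}{1107 + 517}} = \frac{1}{-1658 + \frac{\left(\frac{2376}{2056} + \frac{1343}{2339}\right) - 1080}{1107 + 517}} = \frac{1}{-1658 + \frac{\left(2376 \cdot \frac{1}{2056} + 1343 \cdot \frac{1}{2339}\right) - 1080}{1624}} = \frac{1}{-1658 + \left(\left(\frac{297}{257} + \frac{1343}{2339}\right) - 1080\right) \frac{1}{1624}} = \frac{1}{-1658 + \left(\frac{1039834}{601123} - 1080\right) \frac{1}{1624}} = \frac{1}{-1658 - \frac{324086503}{488111876}} = \frac{1}{- \frac{809613576911}{488111876}} = - \frac{488111876}{809613576911}$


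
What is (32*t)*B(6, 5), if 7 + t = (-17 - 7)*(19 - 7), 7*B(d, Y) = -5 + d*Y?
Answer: -236000/7 ≈ -33714.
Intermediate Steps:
B(d, Y) = -5/7 + Y*d/7 (B(d, Y) = (-5 + d*Y)/7 = (-5 + Y*d)/7 = -5/7 + Y*d/7)
t = -295 (t = -7 + (-17 - 7)*(19 - 7) = -7 - 24*12 = -7 - 288 = -295)
(32*t)*B(6, 5) = (32*(-295))*(-5/7 + (⅐)*5*6) = -9440*(-5/7 + 30/7) = -9440*25/7 = -236000/7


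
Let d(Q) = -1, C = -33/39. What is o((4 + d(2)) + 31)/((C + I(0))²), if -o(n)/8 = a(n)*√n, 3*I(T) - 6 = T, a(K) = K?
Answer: -45968*√34/225 ≈ -1191.3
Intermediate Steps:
C = -11/13 (C = -33*1/39 = -11/13 ≈ -0.84615)
I(T) = 2 + T/3
o(n) = -8*n^(3/2) (o(n) = -8*n*√n = -8*n^(3/2))
o((4 + d(2)) + 31)/((C + I(0))²) = (-8*((4 - 1) + 31)^(3/2))/((-11/13 + (2 + (⅓)*0))²) = (-8*(3 + 31)^(3/2))/((-11/13 + (2 + 0))²) = (-272*√34)/((-11/13 + 2)²) = (-272*√34)/((15/13)²) = (-272*√34)/(225/169) = -272*√34*(169/225) = -45968*√34/225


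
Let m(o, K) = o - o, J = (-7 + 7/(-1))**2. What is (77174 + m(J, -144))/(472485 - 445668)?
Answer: 77174/26817 ≈ 2.8778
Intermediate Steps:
J = 196 (J = (-7 + 7*(-1))**2 = (-7 - 7)**2 = (-14)**2 = 196)
m(o, K) = 0
(77174 + m(J, -144))/(472485 - 445668) = (77174 + 0)/(472485 - 445668) = 77174/26817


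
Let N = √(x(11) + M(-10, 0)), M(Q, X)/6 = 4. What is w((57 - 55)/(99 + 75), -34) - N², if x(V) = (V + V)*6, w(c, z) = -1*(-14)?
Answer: -142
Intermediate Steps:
M(Q, X) = 24 (M(Q, X) = 6*4 = 24)
w(c, z) = 14
x(V) = 12*V (x(V) = (2*V)*6 = 12*V)
N = 2*√39 (N = √(12*11 + 24) = √(132 + 24) = √156 = 2*√39 ≈ 12.490)
w((57 - 55)/(99 + 75), -34) - N² = 14 - (2*√39)² = 14 - 1*156 = 14 - 156 = -142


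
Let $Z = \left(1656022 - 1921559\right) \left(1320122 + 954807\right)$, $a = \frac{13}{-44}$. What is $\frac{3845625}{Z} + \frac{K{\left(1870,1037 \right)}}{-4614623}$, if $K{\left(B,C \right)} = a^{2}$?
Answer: $- \frac{2650658252914349}{415136690071644202288} \approx -6.385 \cdot 10^{-6}$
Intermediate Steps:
$a = - \frac{13}{44}$ ($a = 13 \left(- \frac{1}{44}\right) = - \frac{13}{44} \approx -0.29545$)
$Z = -604077821873$ ($Z = \left(-265537\right) 2274929 = -604077821873$)
$K{\left(B,C \right)} = \frac{169}{1936}$ ($K{\left(B,C \right)} = \left(- \frac{13}{44}\right)^{2} = \frac{169}{1936}$)
$\frac{3845625}{Z} + \frac{K{\left(1870,1037 \right)}}{-4614623} = \frac{3845625}{-604077821873} + \frac{169}{1936 \left(-4614623\right)} = 3845625 \left(- \frac{1}{604077821873}\right) + \frac{169}{1936} \left(- \frac{1}{4614623}\right) = - \frac{3845625}{604077821873} - \frac{13}{687223856} = - \frac{2650658252914349}{415136690071644202288}$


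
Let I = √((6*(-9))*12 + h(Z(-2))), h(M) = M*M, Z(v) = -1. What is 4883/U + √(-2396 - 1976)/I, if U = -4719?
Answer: -4883/4719 + 2*√707171/647 ≈ 1.5647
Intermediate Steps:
h(M) = M²
I = I*√647 (I = √((6*(-9))*12 + (-1)²) = √(-54*12 + 1) = √(-648 + 1) = √(-647) = I*√647 ≈ 25.436*I)
4883/U + √(-2396 - 1976)/I = 4883/(-4719) + √(-2396 - 1976)/((I*√647)) = 4883*(-1/4719) + √(-4372)*(-I*√647/647) = -4883/4719 + (2*I*√1093)*(-I*√647/647) = -4883/4719 + 2*√707171/647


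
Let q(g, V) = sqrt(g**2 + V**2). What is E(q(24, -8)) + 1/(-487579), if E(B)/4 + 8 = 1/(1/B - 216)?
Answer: -466158615616671/14559030439781 - 32*sqrt(10)/29859839 ≈ -32.019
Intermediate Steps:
q(g, V) = sqrt(V**2 + g**2)
E(B) = -32 + 4/(-216 + 1/B) (E(B) = -32 + 4/(1/B - 216) = -32 + 4/(-216 + 1/B))
E(q(24, -8)) + 1/(-487579) = 4*(8 - 1729*sqrt((-8)**2 + 24**2))/(-1 + 216*sqrt((-8)**2 + 24**2)) + 1/(-487579) = 4*(8 - 1729*sqrt(64 + 576))/(-1 + 216*sqrt(64 + 576)) - 1/487579 = 4*(8 - 13832*sqrt(10))/(-1 + 216*sqrt(640)) - 1/487579 = 4*(8 - 13832*sqrt(10))/(-1 + 216*(8*sqrt(10))) - 1/487579 = 4*(8 - 13832*sqrt(10))/(-1 + 1728*sqrt(10)) - 1/487579 = -1/487579 + 4*(8 - 13832*sqrt(10))/(-1 + 1728*sqrt(10))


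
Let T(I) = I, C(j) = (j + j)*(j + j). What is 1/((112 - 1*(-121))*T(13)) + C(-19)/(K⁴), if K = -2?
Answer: 1093473/12116 ≈ 90.250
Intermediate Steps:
C(j) = 4*j² (C(j) = (2*j)*(2*j) = 4*j²)
1/((112 - 1*(-121))*T(13)) + C(-19)/(K⁴) = 1/((112 - 1*(-121))*13) + (4*(-19)²)/((-2)⁴) = (1/13)/(112 + 121) + (4*361)/16 = (1/13)/233 + 1444*(1/16) = (1/233)*(1/13) + 361/4 = 1/3029 + 361/4 = 1093473/12116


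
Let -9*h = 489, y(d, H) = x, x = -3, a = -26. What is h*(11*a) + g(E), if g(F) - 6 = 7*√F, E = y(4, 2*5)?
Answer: 46636/3 + 7*I*√3 ≈ 15545.0 + 12.124*I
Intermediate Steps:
y(d, H) = -3
E = -3
h = -163/3 (h = -⅑*489 = -163/3 ≈ -54.333)
g(F) = 6 + 7*√F
h*(11*a) + g(E) = -1793*(-26)/3 + (6 + 7*√(-3)) = -163/3*(-286) + (6 + 7*(I*√3)) = 46618/3 + (6 + 7*I*√3) = 46636/3 + 7*I*√3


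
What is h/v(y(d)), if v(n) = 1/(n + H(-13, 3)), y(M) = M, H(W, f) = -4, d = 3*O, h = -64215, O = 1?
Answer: 64215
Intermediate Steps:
d = 3 (d = 3*1 = 3)
v(n) = 1/(-4 + n) (v(n) = 1/(n - 4) = 1/(-4 + n))
h/v(y(d)) = -64215/(1/(-4 + 3)) = -64215/(1/(-1)) = -64215/(-1) = -64215*(-1) = 64215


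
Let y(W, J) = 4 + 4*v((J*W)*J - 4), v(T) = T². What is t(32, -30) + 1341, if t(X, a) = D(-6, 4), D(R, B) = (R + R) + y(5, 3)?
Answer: 8057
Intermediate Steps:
y(W, J) = 4 + 4*(-4 + W*J²)² (y(W, J) = 4 + 4*((J*W)*J - 4)² = 4 + 4*(W*J² - 4)² = 4 + 4*(-4 + W*J²)²)
D(R, B) = 6728 + 2*R (D(R, B) = (R + R) + (4 + 4*(-4 + 5*3²)²) = 2*R + (4 + 4*(-4 + 5*9)²) = 2*R + (4 + 4*(-4 + 45)²) = 2*R + (4 + 4*41²) = 2*R + (4 + 4*1681) = 2*R + (4 + 6724) = 2*R + 6728 = 6728 + 2*R)
t(X, a) = 6716 (t(X, a) = 6728 + 2*(-6) = 6728 - 12 = 6716)
t(32, -30) + 1341 = 6716 + 1341 = 8057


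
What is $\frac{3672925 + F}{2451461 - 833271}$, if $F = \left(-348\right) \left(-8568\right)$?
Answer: $\frac{6654589}{1618190} \approx 4.1124$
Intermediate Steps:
$F = 2981664$
$\frac{3672925 + F}{2451461 - 833271} = \frac{3672925 + 2981664}{2451461 - 833271} = \frac{6654589}{1618190}$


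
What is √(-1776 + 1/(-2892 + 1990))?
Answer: I*√1444961606/902 ≈ 42.143*I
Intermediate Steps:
√(-1776 + 1/(-2892 + 1990)) = √(-1776 + 1/(-902)) = √(-1776 - 1/902) = √(-1601953/902) = I*√1444961606/902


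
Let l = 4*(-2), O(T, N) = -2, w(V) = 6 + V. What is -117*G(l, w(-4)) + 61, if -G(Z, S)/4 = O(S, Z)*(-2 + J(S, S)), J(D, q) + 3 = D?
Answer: 2869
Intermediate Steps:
J(D, q) = -3 + D
l = -8
G(Z, S) = -40 + 8*S (G(Z, S) = -(-8)*(-2 + (-3 + S)) = -(-8)*(-5 + S) = -4*(10 - 2*S) = -40 + 8*S)
-117*G(l, w(-4)) + 61 = -117*(-40 + 8*(6 - 4)) + 61 = -117*(-40 + 8*2) + 61 = -117*(-40 + 16) + 61 = -117*(-24) + 61 = 2808 + 61 = 2869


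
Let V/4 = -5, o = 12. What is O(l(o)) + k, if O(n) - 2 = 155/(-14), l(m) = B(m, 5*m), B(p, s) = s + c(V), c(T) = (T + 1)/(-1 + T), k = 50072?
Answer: 700881/14 ≈ 50063.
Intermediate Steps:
V = -20 (V = 4*(-5) = -20)
c(T) = (1 + T)/(-1 + T)
B(p, s) = 19/21 + s (B(p, s) = s + (1 - 20)/(-1 - 20) = s - 19/(-21) = s - 1/21*(-19) = s + 19/21 = 19/21 + s)
l(m) = 19/21 + 5*m
O(n) = -127/14 (O(n) = 2 + 155/(-14) = 2 + 155*(-1/14) = 2 - 155/14 = -127/14)
O(l(o)) + k = -127/14 + 50072 = 700881/14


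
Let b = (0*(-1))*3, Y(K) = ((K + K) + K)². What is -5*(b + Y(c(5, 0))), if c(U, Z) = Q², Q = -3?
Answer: -3645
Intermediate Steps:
c(U, Z) = 9 (c(U, Z) = (-3)² = 9)
Y(K) = 9*K² (Y(K) = (2*K + K)² = (3*K)² = 9*K²)
b = 0 (b = 0*3 = 0)
-5*(b + Y(c(5, 0))) = -5*(0 + 9*9²) = -5*(0 + 9*81) = -5*(0 + 729) = -5*729 = -3645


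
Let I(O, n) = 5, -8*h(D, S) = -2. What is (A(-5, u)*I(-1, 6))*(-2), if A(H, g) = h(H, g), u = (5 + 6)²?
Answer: -5/2 ≈ -2.5000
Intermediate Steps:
h(D, S) = ¼ (h(D, S) = -⅛*(-2) = ¼)
u = 121 (u = 11² = 121)
A(H, g) = ¼
(A(-5, u)*I(-1, 6))*(-2) = ((¼)*5)*(-2) = (5/4)*(-2) = -5/2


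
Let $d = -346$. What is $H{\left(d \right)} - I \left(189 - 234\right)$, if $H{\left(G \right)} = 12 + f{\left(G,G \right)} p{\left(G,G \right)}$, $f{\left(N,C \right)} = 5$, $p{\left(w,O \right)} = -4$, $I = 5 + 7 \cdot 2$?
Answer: $847$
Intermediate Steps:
$I = 19$ ($I = 5 + 14 = 19$)
$H{\left(G \right)} = -8$ ($H{\left(G \right)} = 12 + 5 \left(-4\right) = 12 - 20 = -8$)
$H{\left(d \right)} - I \left(189 - 234\right) = -8 - 19 \left(189 - 234\right) = -8 - 19 \left(-45\right) = -8 - -855 = -8 + 855 = 847$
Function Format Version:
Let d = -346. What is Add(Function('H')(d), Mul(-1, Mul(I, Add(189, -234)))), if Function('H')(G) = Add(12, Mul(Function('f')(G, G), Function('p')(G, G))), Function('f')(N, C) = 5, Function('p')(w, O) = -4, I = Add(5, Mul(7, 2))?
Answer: 847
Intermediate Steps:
I = 19 (I = Add(5, 14) = 19)
Function('H')(G) = -8 (Function('H')(G) = Add(12, Mul(5, -4)) = Add(12, -20) = -8)
Add(Function('H')(d), Mul(-1, Mul(I, Add(189, -234)))) = Add(-8, Mul(-1, Mul(19, Add(189, -234)))) = Add(-8, Mul(-1, Mul(19, -45))) = Add(-8, Mul(-1, -855)) = Add(-8, 855) = 847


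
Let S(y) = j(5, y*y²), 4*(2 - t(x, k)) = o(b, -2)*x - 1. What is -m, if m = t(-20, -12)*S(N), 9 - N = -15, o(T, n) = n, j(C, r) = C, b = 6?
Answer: 155/4 ≈ 38.750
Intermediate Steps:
N = 24 (N = 9 - 1*(-15) = 9 + 15 = 24)
t(x, k) = 9/4 + x/2 (t(x, k) = 2 - (-2*x - 1)/4 = 2 - (-1 - 2*x)/4 = 2 + (¼ + x/2) = 9/4 + x/2)
S(y) = 5
m = -155/4 (m = (9/4 + (½)*(-20))*5 = (9/4 - 10)*5 = -31/4*5 = -155/4 ≈ -38.750)
-m = -1*(-155/4) = 155/4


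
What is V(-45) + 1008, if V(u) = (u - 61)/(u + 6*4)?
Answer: 21274/21 ≈ 1013.0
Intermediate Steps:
V(u) = (-61 + u)/(24 + u) (V(u) = (-61 + u)/(u + 24) = (-61 + u)/(24 + u))
V(-45) + 1008 = (-61 - 45)/(24 - 45) + 1008 = -106/(-21) + 1008 = -1/21*(-106) + 1008 = 106/21 + 1008 = 21274/21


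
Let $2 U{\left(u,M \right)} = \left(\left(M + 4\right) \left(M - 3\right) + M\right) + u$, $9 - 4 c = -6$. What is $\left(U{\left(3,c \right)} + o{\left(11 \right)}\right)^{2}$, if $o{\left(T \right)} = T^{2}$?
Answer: $\frac{16589329}{1024} \approx 16201.0$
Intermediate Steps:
$c = \frac{15}{4}$ ($c = \frac{9}{4} - - \frac{3}{2} = \frac{9}{4} + \frac{3}{2} = \frac{15}{4} \approx 3.75$)
$U{\left(u,M \right)} = \frac{M}{2} + \frac{u}{2} + \frac{\left(-3 + M\right) \left(4 + M\right)}{2}$ ($U{\left(u,M \right)} = \frac{\left(\left(M + 4\right) \left(M - 3\right) + M\right) + u}{2} = \frac{\left(\left(4 + M\right) \left(-3 + M\right) + M\right) + u}{2} = \frac{\left(\left(-3 + M\right) \left(4 + M\right) + M\right) + u}{2} = \frac{\left(M + \left(-3 + M\right) \left(4 + M\right)\right) + u}{2} = \frac{M + u + \left(-3 + M\right) \left(4 + M\right)}{2} = \frac{M}{2} + \frac{u}{2} + \frac{\left(-3 + M\right) \left(4 + M\right)}{2}$)
$\left(U{\left(3,c \right)} + o{\left(11 \right)}\right)^{2} = \left(\left(-6 + \frac{15}{4} + \frac{1}{2} \cdot 3 + \frac{\left(\frac{15}{4}\right)^{2}}{2}\right) + 11^{2}\right)^{2} = \left(\left(-6 + \frac{15}{4} + \frac{3}{2} + \frac{1}{2} \cdot \frac{225}{16}\right) + 121\right)^{2} = \left(\left(-6 + \frac{15}{4} + \frac{3}{2} + \frac{225}{32}\right) + 121\right)^{2} = \left(\frac{201}{32} + 121\right)^{2} = \left(\frac{4073}{32}\right)^{2} = \frac{16589329}{1024}$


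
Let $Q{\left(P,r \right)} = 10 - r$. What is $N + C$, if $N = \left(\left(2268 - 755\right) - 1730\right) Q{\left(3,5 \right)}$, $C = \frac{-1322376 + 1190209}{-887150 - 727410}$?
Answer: $- \frac{1751665433}{1614560} \approx -1084.9$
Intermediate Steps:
$C = \frac{132167}{1614560}$ ($C = - \frac{132167}{-1614560} = \left(-132167\right) \left(- \frac{1}{1614560}\right) = \frac{132167}{1614560} \approx 0.081859$)
$N = -1085$ ($N = \left(\left(2268 - 755\right) - 1730\right) \left(10 - 5\right) = \left(1513 - 1730\right) \left(10 - 5\right) = \left(-217\right) 5 = -1085$)
$N + C = -1085 + \frac{132167}{1614560} = - \frac{1751665433}{1614560}$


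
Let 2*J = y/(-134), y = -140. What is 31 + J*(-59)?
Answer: 12/67 ≈ 0.17910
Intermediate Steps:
J = 35/67 (J = (-140/(-134))/2 = (-140*(-1/134))/2 = (½)*(70/67) = 35/67 ≈ 0.52239)
31 + J*(-59) = 31 + (35/67)*(-59) = 31 - 2065/67 = 12/67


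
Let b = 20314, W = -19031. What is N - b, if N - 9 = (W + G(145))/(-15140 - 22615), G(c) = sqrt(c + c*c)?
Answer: -766596244/37755 - sqrt(21170)/37755 ≈ -20305.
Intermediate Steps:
G(c) = sqrt(c + c**2)
N = 358826/37755 - sqrt(21170)/37755 (N = 9 + (-19031 + sqrt(145*(1 + 145)))/(-15140 - 22615) = 9 + (-19031 + sqrt(145*146))/(-37755) = 9 + (-19031 + sqrt(21170))*(-1/37755) = 9 + (19031/37755 - sqrt(21170)/37755) = 358826/37755 - sqrt(21170)/37755 ≈ 9.5002)
N - b = (358826/37755 - sqrt(21170)/37755) - 1*20314 = (358826/37755 - sqrt(21170)/37755) - 20314 = -766596244/37755 - sqrt(21170)/37755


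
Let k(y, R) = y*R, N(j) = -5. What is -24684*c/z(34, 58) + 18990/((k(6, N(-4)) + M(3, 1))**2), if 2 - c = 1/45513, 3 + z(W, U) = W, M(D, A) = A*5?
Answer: -91833009302/58787625 ≈ -1562.1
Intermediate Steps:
M(D, A) = 5*A
k(y, R) = R*y
z(W, U) = -3 + W
c = 91025/45513 (c = 2 - 1/45513 = 91025/45513 ≈ 2.0000)
-24684*c/z(34, 58) + 18990/((k(6, N(-4)) + M(3, 1))**2) = -24684*91025/(45513*(-3 + 34)) + 18990/((-5*6 + 5*1)**2) = -24684/(31*(45513/91025)) + 18990/((-30 + 5)**2) = -24684/1410903/91025 + 18990/((-25)**2) = -24684*91025/1410903 + 18990/625 = -748953700/470301 + 18990*(1/625) = -748953700/470301 + 3798/125 = -91833009302/58787625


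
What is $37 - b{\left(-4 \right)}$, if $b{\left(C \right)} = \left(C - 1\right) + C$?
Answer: $46$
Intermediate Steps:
$b{\left(C \right)} = -1 + 2 C$ ($b{\left(C \right)} = \left(C - 1\right) + C = \left(-1 + C\right) + C = -1 + 2 C$)
$37 - b{\left(-4 \right)} = 37 - \left(-1 + 2 \left(-4\right)\right) = 37 - \left(-1 - 8\right) = 37 - -9 = 37 + 9 = 46$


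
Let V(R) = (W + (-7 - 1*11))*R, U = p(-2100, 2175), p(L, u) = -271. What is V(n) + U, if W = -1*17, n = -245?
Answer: 8304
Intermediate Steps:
U = -271
W = -17
V(R) = -35*R (V(R) = (-17 + (-7 - 1*11))*R = (-17 + (-7 - 11))*R = (-17 - 18)*R = -35*R)
V(n) + U = -35*(-245) - 271 = 8575 - 271 = 8304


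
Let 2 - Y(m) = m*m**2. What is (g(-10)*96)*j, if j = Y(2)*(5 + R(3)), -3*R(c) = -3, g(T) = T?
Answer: 34560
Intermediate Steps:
Y(m) = 2 - m**3 (Y(m) = 2 - m*m**2 = 2 - m**3)
R(c) = 1 (R(c) = -1/3*(-3) = 1)
j = -36 (j = (2 - 1*2**3)*(5 + 1) = (2 - 1*8)*6 = (2 - 8)*6 = -6*6 = -36)
(g(-10)*96)*j = -10*96*(-36) = -960*(-36) = 34560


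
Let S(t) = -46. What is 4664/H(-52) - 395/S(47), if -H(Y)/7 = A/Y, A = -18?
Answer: -5553259/2898 ≈ -1916.2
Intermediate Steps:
H(Y) = 126/Y (H(Y) = -(-126)/Y = 126/Y)
4664/H(-52) - 395/S(47) = 4664/((126/(-52))) - 395/(-46) = 4664/((126*(-1/52))) - 395*(-1/46) = 4664/(-63/26) + 395/46 = 4664*(-26/63) + 395/46 = -121264/63 + 395/46 = -5553259/2898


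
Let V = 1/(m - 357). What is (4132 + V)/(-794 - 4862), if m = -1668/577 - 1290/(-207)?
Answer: -58179441623/79637741288 ≈ -0.73055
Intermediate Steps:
m = 133018/39813 (m = -1668*1/577 - 1290*(-1/207) = -1668/577 + 430/69 = 133018/39813 ≈ 3.3411)
V = -39813/14080223 (V = 1/(133018/39813 - 357) = 1/(-14080223/39813) = -39813/14080223 ≈ -0.0028276)
(4132 + V)/(-794 - 4862) = (4132 - 39813/14080223)/(-794 - 4862) = (58179441623/14080223)/(-5656) = (58179441623/14080223)*(-1/5656) = -58179441623/79637741288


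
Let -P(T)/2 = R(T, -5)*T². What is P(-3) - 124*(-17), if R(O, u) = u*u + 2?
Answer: 1622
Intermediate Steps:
R(O, u) = 2 + u² (R(O, u) = u² + 2 = 2 + u²)
P(T) = -54*T² (P(T) = -2*(2 + (-5)²)*T² = -2*(2 + 25)*T² = -54*T²)
P(-3) - 124*(-17) = -54*(-3)² - 124*(-17) = -54*9 + 2108 = -486 + 2108 = 1622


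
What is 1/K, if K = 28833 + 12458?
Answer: 1/41291 ≈ 2.4218e-5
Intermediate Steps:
K = 41291
1/K = 1/41291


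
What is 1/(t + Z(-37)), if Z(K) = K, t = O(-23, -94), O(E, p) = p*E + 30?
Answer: 1/2155 ≈ 0.00046404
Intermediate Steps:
O(E, p) = 30 + E*p (O(E, p) = E*p + 30 = 30 + E*p)
t = 2192 (t = 30 - 23*(-94) = 30 + 2162 = 2192)
1/(t + Z(-37)) = 1/(2192 - 37) = 1/2155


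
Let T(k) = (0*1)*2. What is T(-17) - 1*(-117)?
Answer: 117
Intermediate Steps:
T(k) = 0 (T(k) = 0*2 = 0)
T(-17) - 1*(-117) = 0 - 1*(-117) = 0 + 117 = 117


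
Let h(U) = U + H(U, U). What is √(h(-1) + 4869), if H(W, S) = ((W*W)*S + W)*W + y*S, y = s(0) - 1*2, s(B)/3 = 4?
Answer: 18*√15 ≈ 69.714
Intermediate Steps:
s(B) = 12 (s(B) = 3*4 = 12)
y = 10 (y = 12 - 1*2 = 12 - 2 = 10)
H(W, S) = 10*S + W*(W + S*W²) (H(W, S) = ((W*W)*S + W)*W + 10*S = (W²*S + W)*W + 10*S = (S*W² + W)*W + 10*S = (W + S*W²)*W + 10*S = W*(W + S*W²) + 10*S = 10*S + W*(W + S*W²))
h(U) = U² + U⁴ + 11*U (h(U) = U + (U² + 10*U + U*U³) = U + (U² + 10*U + U⁴) = U + (U² + U⁴ + 10*U) = U² + U⁴ + 11*U)
√(h(-1) + 4869) = √(-(11 - 1 + (-1)³) + 4869) = √(-(11 - 1 - 1) + 4869) = √(-1*9 + 4869) = √(-9 + 4869) = √4860 = 18*√15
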